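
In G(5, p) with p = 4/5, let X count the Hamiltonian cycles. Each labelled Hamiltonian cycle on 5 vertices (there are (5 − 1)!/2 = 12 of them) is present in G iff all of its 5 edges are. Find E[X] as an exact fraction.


K_5 has (5 − 1)!/2 = 12 labelled Hamiltonian cycles.
For each such Hamiltonian cycle H, let X_H = 1 if all 5 edges of H are present in G. Then P[X_H = 1] = p^{5} = (4/5)^{5} = 1024/3125.
Summing the indicators: E[X] = Σ_H E[X_H] = 12 · p^{5} = 12 · 1024/3125 = 12288/3125.
Numerically: E[X] ≈ 3.9322.

E[X] = 12 · (4/5)^{5} = 12288/3125 ≈ 3.9322.


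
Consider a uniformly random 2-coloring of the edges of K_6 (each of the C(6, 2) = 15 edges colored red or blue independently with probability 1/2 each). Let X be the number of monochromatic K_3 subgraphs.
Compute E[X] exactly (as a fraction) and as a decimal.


Let X = Σ_S X_S over the C(6, 3) = 20 subsets S of size 3, where X_S = 1 if the K_3 on S is monochromatic.
For a fixed S, the K_3 on S has C(3, 2) = 3 edges. P[all 3 edges red] = (1/2)^3, and likewise for blue, so P[monochromatic] = 2·(1/2)^3 = 2^{1 − 3} = 1/4.
By linearity: E[X] = C(6, 3) · 2^{1 − 3} = 20 · 1/4 = 5.
Numerically: E[X] ≈ 5.000000.

E[X] = C(6,3)·2^(1−C(3,2)) = 5 ≈ 5.000000.


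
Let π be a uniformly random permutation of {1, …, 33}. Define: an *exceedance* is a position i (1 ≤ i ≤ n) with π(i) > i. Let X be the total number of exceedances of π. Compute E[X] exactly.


Write X = Σ_{i=1}^{33} X_i, where X_i = 1_{π(i) > i}.
For each fixed i, π(i) is uniform over {1, …, 33} (marginal of a uniform permutation), so P[π(i) > i] = (n − i)/n. Summing: Σ_{i=1}^{33} (n − i)/n = (0 + 1 + … + 32)/33 = 33(33 − 1)/(2·33) = (33 − 1)/2.
Hence E[X] = Σ_{i=1}^{33} (33 − i)/33 = 16 ≈ 16.0000.

E[X] = 16 = 16.0000.


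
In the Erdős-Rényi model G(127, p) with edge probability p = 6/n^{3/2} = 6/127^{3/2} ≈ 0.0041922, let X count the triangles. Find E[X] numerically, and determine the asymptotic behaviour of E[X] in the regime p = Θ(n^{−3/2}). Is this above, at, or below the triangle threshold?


Number of potential triangles: C(127, 3) = 333375.
Each occurs with probability p³ ≈ (0.0041922)³ ≈ 7.3677861e-08.
By linearity: E[X] = C(127, 3)·p³ ≈ 333375 · 7.3677861e-08 ≈ 0.02456.
Since α = 3/2 > 1, p = c/n^{3/2} = o(1/n) is below the triangle threshold p ~ 1/n. Asymptotically E[X] ~ (c³/6)·n^{3(1−α)} = (6³/6)·n^{-1.5} → 0, so by Markov's inequality G has no triangles w.h.p.

E[X] ≈ 0.02456; in regime p = Θ(1/n^{3/2}) E[X] tends to 0 (below the triangle threshold p ~ 1/n).


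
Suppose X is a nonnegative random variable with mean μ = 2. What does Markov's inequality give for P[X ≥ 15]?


μ = E[X] = 2, a = 15.
Markov: P[X ≥ 15] ≤ μ/a = (2)/15 = 2/15.
Numerically: ≈ 0.1333.
(Since a = 15 > μ = 2.0000, the bound 2/15 is < 1 and informative.)

P[X ≥ 15] ≤ 2/15 ≈ 0.1333.


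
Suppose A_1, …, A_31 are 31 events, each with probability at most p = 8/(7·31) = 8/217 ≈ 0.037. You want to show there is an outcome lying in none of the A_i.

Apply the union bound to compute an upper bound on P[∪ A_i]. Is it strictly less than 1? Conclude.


Union bound: P[∪_{i=1}^{31} A_i] ≤ Σ_i P[A_i] ≤ 31·p = 31·(8/217) = 8/7.
Numerically: 8/7 ≈ 1.143.
Is 8/7 < 1? NO.
Since the bound 8/7 is ≥ 1, the union bound is uninformative here; it does NOT by itself certify existence.

31·p = 8/7 ≈ 1.143; existence NOT certified by the union bound.


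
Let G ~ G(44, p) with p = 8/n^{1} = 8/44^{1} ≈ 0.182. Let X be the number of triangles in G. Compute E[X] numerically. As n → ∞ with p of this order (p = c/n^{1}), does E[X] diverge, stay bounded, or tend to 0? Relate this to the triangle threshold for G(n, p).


Number of potential triangles: C(44, 3) = 13244.
Each occurs with probability p³ ≈ (0.182)³ ≈ 6.01052e-03.
By linearity: E[X] = C(44, 3)·p³ ≈ 13244 · 6.01052e-03 ≈ 79.603.
Here α = 1, so p = 8/n is exactly at the triangle threshold p ~ 1/n. Asymptotically E[X] → c³/6 = 8³/6 = 256/3 ≈ 85.333, a bounded constant. In this regime the triangle count is asymptotically Poisson(c³/6).

E[X] ≈ 79.603; in regime p = Θ(1/n^{1}) E[X] stays bounded (at the triangle threshold p ~ 1/n).


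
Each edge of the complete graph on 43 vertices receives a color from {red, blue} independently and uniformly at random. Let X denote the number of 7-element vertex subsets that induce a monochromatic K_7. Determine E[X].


Let X = Σ_S X_S over the C(43, 7) = 32224114 subsets S of size 7, where X_S = 1 if the K_7 on S is monochromatic.
For a fixed S, the K_7 on S has C(7, 2) = 21 edges. P[all 21 edges red] = (1/2)^21, and likewise for blue, so P[monochromatic] = 2·(1/2)^21 = 2^{1 − 21} = 1/1048576.
Summing: E[X] = C(43, 7) · 2^{1 − 21} = 32224114 · 1/1048576 = 16112057/524288.
Numerically: E[X] ≈ 30.731310.

E[X] = C(43,7)·2^(1−C(7,2)) = 16112057/524288 ≈ 30.731310.


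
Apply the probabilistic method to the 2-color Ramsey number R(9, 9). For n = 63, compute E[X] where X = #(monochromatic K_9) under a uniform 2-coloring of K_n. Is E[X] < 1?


E[X] = C(63, 9) · 2^{1 − 36} = 23667689815 · 2^{−35} = 23667689815/34359738368.
As a reduced fraction: E[X] = 23667689815/34359738368 ≈ 0.689.
Is E[X] < 1? YES.
Since E[X] < 1, there exists a 2-coloring of K_{63} with no monochromatic K_9; hence R(9, 9) > 63.

E[X] = 23667689815/34359738368 ≈ 0.689; E[X] < 1, so R(9, 9) > 63.


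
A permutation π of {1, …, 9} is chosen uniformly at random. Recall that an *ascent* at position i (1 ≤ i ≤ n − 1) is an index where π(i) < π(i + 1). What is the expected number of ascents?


Write X = Σ X_I over i = 1, …, 8, with X_I the indicator of one ascent.
There are 8 indicators.
For each fixed i, the pair (π(i), π(i+1)) is a uniformly random ordered pair of distinct values from {1, …, 9}; by symmetry P[π(i) < π(i+1)] = 1/2.
By linearity: E[X] = 8 · (1/2) = (9 − 1) · (1/2) = 4 ≈ 4.0000.

E[X] = 4 = 4.0000.


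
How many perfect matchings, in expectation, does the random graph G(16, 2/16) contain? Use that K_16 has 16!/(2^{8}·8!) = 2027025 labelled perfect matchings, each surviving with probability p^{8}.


K_16 has 16!/(2^{8}·8!) = 2027025 labelled perfect matchings.
For each such perfect matching H, let X_H = 1 if all 8 edges of H are present in G. Then P[X_H = 1] = p^{8} = (1/8)^{8} = 1/16777216.
By linearity: E[X] = Σ_H E[X_H] = 2027025 · p^{8} = 2027025 · 1/16777216 = 2027025/16777216.
Numerically: E[X] ≈ 0.121.

E[X] = 2027025 · (1/8)^{8} = 2027025/16777216 ≈ 0.121.


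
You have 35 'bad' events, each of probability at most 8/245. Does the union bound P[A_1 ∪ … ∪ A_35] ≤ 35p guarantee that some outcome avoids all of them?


Union bound: P[∪_{i=1}^{35} A_i] ≤ Σ_i P[A_i] ≤ 35·p = 35·(8/245) = 8/7.
Numerically: 8/7 ≈ 1.14286.
Is 8/7 < 1? NO.
Since the bound 8/7 is ≥ 1, the union bound is uninformative here; it does NOT by itself certify existence.

35·p = 8/7 ≈ 1.14286; existence NOT certified by the union bound.


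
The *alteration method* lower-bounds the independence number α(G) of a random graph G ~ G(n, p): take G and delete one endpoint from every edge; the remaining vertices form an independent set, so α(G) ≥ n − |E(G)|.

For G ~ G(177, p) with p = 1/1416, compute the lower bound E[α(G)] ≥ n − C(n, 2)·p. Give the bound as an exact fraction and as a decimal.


E[|E(G)|] = C(177, 2)·p = 15576 · (1/1416) = 11.
E[α(G)] ≥ n − E[|E(G)|] = 177 − 11 = 166.
Numerically: ≈ 166.000.
(This is only a lower bound; the true E[α(G)] may be larger.)

E[α(G)] ≥ 166 ≈ 166.000.


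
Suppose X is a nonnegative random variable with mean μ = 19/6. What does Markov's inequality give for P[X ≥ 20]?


μ = E[X] = 19/6, a = 20.
Markov: P[X ≥ 20] ≤ μ/a = (19/6)/20 = 19/120.
Numerically: ≈ 0.158333.
(Since a = 20 > μ = 3.166667, the bound 19/120 is < 1 and informative.)

P[X ≥ 20] ≤ 19/120 ≈ 0.158333.


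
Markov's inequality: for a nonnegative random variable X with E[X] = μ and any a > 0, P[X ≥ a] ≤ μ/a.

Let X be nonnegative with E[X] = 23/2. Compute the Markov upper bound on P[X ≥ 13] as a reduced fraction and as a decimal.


μ = E[X] = 23/2, a = 13.
Markov: P[X ≥ 13] ≤ μ/a = (23/2)/13 = 23/26.
Numerically: ≈ 0.885.
(Since a = 13 > μ = 11.500, the bound 23/26 is < 1 and informative.)

P[X ≥ 13] ≤ 23/26 ≈ 0.885.


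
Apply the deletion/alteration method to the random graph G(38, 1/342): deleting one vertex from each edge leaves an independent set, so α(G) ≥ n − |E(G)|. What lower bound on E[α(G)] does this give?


E[|E(G)|] = C(38, 2)·p = 703 · (1/342) = 37/18.
E[α(G)] ≥ n − E[|E(G)|] = 38 − 37/18 = 647/18.
Numerically: ≈ 35.944444.
(This is only a lower bound; the true E[α(G)] may be larger.)

E[α(G)] ≥ 647/18 ≈ 35.944444.


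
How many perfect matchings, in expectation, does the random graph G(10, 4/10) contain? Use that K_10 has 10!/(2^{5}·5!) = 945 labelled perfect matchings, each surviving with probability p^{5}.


K_10 has 10!/(2^{5}·5!) = 945 labelled perfect matchings.
For each such perfect matching H, let X_H = 1 if all 5 edges of H are present in G. Then P[X_H = 1] = p^{5} = (2/5)^{5} = 32/3125.
Summing the indicators: E[X] = Σ_H E[X_H] = 945 · p^{5} = 945 · 32/3125 = 6048/625.
Numerically: E[X] ≈ 9.68.

E[X] = 945 · (2/5)^{5} = 6048/625 ≈ 9.68.


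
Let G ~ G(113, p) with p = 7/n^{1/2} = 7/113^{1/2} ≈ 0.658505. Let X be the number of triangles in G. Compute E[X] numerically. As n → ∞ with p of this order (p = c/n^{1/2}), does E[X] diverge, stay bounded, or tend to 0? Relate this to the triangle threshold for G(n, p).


Number of potential triangles: C(113, 3) = 234136.
Each occurs with probability p³ ≈ (0.658505)³ ≈ 2.85546246e-01.
By linearity: E[X] = C(113, 3)·p³ ≈ 234136 · 2.85546246e-01 ≈ 66856.655828.
Since α = 1/2 < 1, p = c/n^{1/2} ≫ 1/n is above the triangle threshold p ~ 1/n. Asymptotically E[X] ~ (c³/6)·n^{3(1−α)} = (7³/6)·n^{1.5} → ∞; triangles are abundant w.h.p.

E[X] ≈ 66856.655828; in regime p = Θ(1/n^{1/2}) E[X] diverges (above the triangle threshold p ~ 1/n).


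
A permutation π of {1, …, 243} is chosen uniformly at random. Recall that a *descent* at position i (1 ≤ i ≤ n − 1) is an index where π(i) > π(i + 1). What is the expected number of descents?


Write X = Σ X_I over i = 1, …, 242, with X_I the indicator of one descent.
There are 242 indicators.
For each fixed i, the pair (π(i), π(i+1)) is a uniformly random ordered pair of distinct values from {1, …, 243}; by symmetry P[π(i) > π(i+1)] = 1/2.
By linearity: E[X] = 242 · (1/2) = (243 − 1) · (1/2) = 121 ≈ 121.00000.

E[X] = 121 = 121.00000.


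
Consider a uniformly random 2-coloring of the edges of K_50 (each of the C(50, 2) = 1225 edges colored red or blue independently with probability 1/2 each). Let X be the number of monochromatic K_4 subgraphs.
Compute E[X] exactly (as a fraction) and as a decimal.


Let X = Σ_S X_S over the C(50, 4) = 230300 subsets S of size 4, where X_S = 1 if the K_4 on S is monochromatic.
For a fixed S, the K_4 on S has C(4, 2) = 6 edges. P[all 6 edges red] = (1/2)^6, and likewise for blue, so P[monochromatic] = 2·(1/2)^6 = 2^{1 − 6} = 1/32.
Summing: E[X] = C(50, 4) · 2^{1 − 6} = 230300 · 1/32 = 57575/8.
Numerically: E[X] ≈ 7196.875.

E[X] = C(50,4)·2^(1−C(4,2)) = 57575/8 ≈ 7196.875.


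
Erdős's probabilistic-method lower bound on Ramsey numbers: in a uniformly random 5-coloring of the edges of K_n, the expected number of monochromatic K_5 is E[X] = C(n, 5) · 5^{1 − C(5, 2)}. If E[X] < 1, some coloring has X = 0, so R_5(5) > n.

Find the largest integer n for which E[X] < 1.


We need C(n, 5) · 5^{1 − 10} < 1, i.e. C(n, 5) < 5^{10 − 1} = 1953125.
Check values of n near the boundary:
  n = 48: C(48, 5) = 1712304; 1712304 < 1953125? YES
  n = 49: C(49, 5) = 1906884; 1906884 < 1953125? YES
  n = 50: C(50, 5) = 2118760; 2118760 < 1953125? NO
  n = 51: C(51, 5) = 2349060; 2349060 < 1953125? NO
The largest n with C(n, 5) < 1953125 is n = 49 (where E[X] = 1906884/1953125 ≈ 0.97632). Hence R_5(5) > 49, i.e. R_5(5) ≥ 50.

Largest n = 49; hence R_5(5) > 49.


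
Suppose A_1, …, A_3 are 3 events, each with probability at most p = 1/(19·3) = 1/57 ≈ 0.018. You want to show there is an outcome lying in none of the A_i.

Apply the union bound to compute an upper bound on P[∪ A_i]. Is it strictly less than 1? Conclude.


Union bound: P[∪_{i=1}^{3} A_i] ≤ Σ_i P[A_i] ≤ 3·p = 3·(1/57) = 1/19.
Numerically: 1/19 ≈ 0.053.
Is 1/19 < 1? YES.
Since P[∪ A_i] ≤ 1/19 < 1, the complement has P[∩ A_i^c] ≥ 1 − 1/19 = 18/19 > 0, so some outcome avoids every A_i.

3·p = 1/19 ≈ 0.053; existence CERTIFIED by the union bound.


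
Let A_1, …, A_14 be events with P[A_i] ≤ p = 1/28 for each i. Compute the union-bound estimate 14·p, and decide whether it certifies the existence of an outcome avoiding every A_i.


Union bound: P[∪_{i=1}^{14} A_i] ≤ Σ_i P[A_i] ≤ 14·p = 14·(1/28) = 1/2.
Numerically: 1/2 ≈ 0.5000000.
Is 1/2 < 1? YES.
Since P[∪ A_i] ≤ 1/2 < 1, the complement has P[∩ A_i^c] ≥ 1 − 1/2 = 1/2 > 0, so some outcome avoids every A_i.

14·p = 1/2 ≈ 0.5000000; existence CERTIFIED by the union bound.


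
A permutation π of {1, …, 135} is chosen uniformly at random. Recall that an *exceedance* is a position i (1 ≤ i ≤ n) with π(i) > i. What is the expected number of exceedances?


Write X = Σ_{i=1}^{135} X_i, where X_i = 1_{π(i) > i}.
For each fixed i, π(i) is uniform over {1, …, 135} (marginal of a uniform permutation), so P[π(i) > i] = (n − i)/n. Summing: Σ_{i=1}^{135} (n − i)/n = (0 + 1 + … + 134)/135 = 135(135 − 1)/(2·135) = (135 − 1)/2.
Hence E[X] = Σ_{i=1}^{135} (135 − i)/135 = 67 ≈ 67.00000.

E[X] = 67 = 67.00000.


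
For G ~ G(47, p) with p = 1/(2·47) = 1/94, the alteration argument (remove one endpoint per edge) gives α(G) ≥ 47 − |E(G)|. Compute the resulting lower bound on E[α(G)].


E[|E(G)|] = C(47, 2)·p = 1081 · (1/94) = 23/2.
E[α(G)] ≥ n − E[|E(G)|] = 47 − 23/2 = 71/2.
Numerically: ≈ 35.5000.
(This is only a lower bound; the true E[α(G)] may be larger.)

E[α(G)] ≥ 71/2 ≈ 35.5000.


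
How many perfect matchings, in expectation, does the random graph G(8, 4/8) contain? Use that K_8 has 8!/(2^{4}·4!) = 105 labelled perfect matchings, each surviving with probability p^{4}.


K_8 has 8!/(2^{4}·4!) = 105 labelled perfect matchings.
For each such perfect matching H, let X_H = 1 if all 4 edges of H are present in G. Then P[X_H = 1] = p^{4} = (1/2)^{4} = 1/16.
Summing the indicators: E[X] = Σ_H E[X_H] = 105 · p^{4} = 105 · 1/16 = 105/16.
Numerically: E[X] ≈ 6.56.

E[X] = 105 · (1/2)^{4} = 105/16 ≈ 6.56.


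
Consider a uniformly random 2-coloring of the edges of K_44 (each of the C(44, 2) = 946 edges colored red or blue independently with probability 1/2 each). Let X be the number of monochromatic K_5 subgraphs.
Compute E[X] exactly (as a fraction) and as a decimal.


Let X = Σ_S X_S over the C(44, 5) = 1086008 subsets S of size 5, where X_S = 1 if the K_5 on S is monochromatic.
For a fixed S, the K_5 on S has C(5, 2) = 10 edges. P[all 10 edges red] = (1/2)^10, and likewise for blue, so P[monochromatic] = 2·(1/2)^10 = 2^{1 − 10} = 1/512.
By linearity: E[X] = C(44, 5) · 2^{1 − 10} = 1086008 · 1/512 = 135751/64.
Numerically: E[X] ≈ 2121.10938.

E[X] = C(44,5)·2^(1−C(5,2)) = 135751/64 ≈ 2121.10938.


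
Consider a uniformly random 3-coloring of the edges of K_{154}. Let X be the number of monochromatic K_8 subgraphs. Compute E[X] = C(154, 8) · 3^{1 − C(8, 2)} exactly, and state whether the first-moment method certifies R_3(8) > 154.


E[X] = C(154, 8) · 3^{1 − 28} = 6521818990995 · 3^{−27} = 6521818990995/7625597484987.
As a reduced fraction: E[X] = 724646554555/847288609443 ≈ 0.8553.
Is E[X] < 1? YES.
Since E[X] < 1, there exists a 3-coloring of K_{154} with no monochromatic K_8; hence R_3(8) > 154.

E[X] = 724646554555/847288609443 ≈ 0.8553; E[X] < 1, so R_3(8) > 154.


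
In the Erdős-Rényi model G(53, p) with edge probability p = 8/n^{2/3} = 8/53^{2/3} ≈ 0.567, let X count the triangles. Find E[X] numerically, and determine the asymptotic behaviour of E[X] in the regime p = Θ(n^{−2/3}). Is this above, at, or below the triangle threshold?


Number of potential triangles: C(53, 3) = 23426.
Each occurs with probability p³ ≈ (0.567)³ ≈ 1.82271e-01.
By linearity: E[X] = C(53, 3)·p³ ≈ 23426 · 1.82271e-01 ≈ 4269.887.
Since α = 2/3 < 1, p = c/n^{2/3} ≫ 1/n is above the triangle threshold p ~ 1/n. Asymptotically E[X] ~ (c³/6)·n^{3(1−α)} = (8³/6)·n^{1} → ∞; triangles are abundant w.h.p.

E[X] ≈ 4269.887; in regime p = Θ(1/n^{2/3}) E[X] diverges (above the triangle threshold p ~ 1/n).


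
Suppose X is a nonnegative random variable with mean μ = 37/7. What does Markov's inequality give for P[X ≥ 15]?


μ = E[X] = 37/7, a = 15.
Markov: P[X ≥ 15] ≤ μ/a = (37/7)/15 = 37/105.
Numerically: ≈ 0.3524.
(Since a = 15 > μ = 5.2857, the bound 37/105 is < 1 and informative.)

P[X ≥ 15] ≤ 37/105 ≈ 0.3524.


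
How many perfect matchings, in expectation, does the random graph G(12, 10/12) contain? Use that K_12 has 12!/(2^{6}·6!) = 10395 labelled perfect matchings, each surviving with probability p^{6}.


K_12 has 12!/(2^{6}·6!) = 10395 labelled perfect matchings.
For each such perfect matching H, let X_H = 1 if all 6 edges of H are present in G. Then P[X_H = 1] = p^{6} = (5/6)^{6} = 15625/46656.
By linearity of expectation: E[X] = Σ_H E[X_H] = 10395 · p^{6} = 10395 · 15625/46656 = 6015625/1728.
Numerically: E[X] ≈ 3481.3.

E[X] = 10395 · (5/6)^{6} = 6015625/1728 ≈ 3481.3.


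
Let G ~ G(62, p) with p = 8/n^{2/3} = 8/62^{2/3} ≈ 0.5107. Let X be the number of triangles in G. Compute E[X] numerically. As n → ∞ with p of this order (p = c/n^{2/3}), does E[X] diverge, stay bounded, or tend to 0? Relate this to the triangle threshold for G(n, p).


Number of potential triangles: C(62, 3) = 37820.
Each occurs with probability p³ ≈ (0.5107)³ ≈ 1.331946e-01.
By linearity: E[X] = C(62, 3)·p³ ≈ 37820 · 1.331946e-01 ≈ 5037.4194.
Since α = 2/3 < 1, p = c/n^{2/3} ≫ 1/n is above the triangle threshold p ~ 1/n. Asymptotically E[X] ~ (c³/6)·n^{3(1−α)} = (8³/6)·n^{1} → ∞; triangles are abundant w.h.p.

E[X] ≈ 5037.4194; in regime p = Θ(1/n^{2/3}) E[X] diverges (above the triangle threshold p ~ 1/n).


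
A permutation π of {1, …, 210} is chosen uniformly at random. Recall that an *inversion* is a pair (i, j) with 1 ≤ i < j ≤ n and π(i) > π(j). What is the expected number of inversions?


Write X = Σ X_I over the C(210, 2) = 21945 pairs i < j, with X_I the indicator of one inversion.
There are 21945 indicators.
For each fixed pair i < j, the values π(i) and π(j) are two distinct elements of {1, …, 210} in uniformly random order; by symmetry P[π(i) > π(j)] = 1/2.
By linearity: E[X] = 21945 · (1/2) = C(210, 2) · (1/2) = 21945/2 = 21945/2 ≈ 10972.50000.

E[X] = 21945/2 = 10972.50000.


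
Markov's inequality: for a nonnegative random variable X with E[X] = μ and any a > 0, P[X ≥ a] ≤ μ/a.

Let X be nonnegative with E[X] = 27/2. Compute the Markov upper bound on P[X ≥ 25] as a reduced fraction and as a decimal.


μ = E[X] = 27/2, a = 25.
Markov: P[X ≥ 25] ≤ μ/a = (27/2)/25 = 27/50.
Numerically: ≈ 0.54000.
(Since a = 25 > μ = 13.50000, the bound 27/50 is < 1 and informative.)

P[X ≥ 25] ≤ 27/50 ≈ 0.54000.


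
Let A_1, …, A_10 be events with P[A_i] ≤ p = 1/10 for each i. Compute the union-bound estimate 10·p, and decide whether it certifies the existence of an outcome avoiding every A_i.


Union bound: P[∪_{i=1}^{10} A_i] ≤ Σ_i P[A_i] ≤ 10·p = 10·(1/10) = 1.
Numerically: 1 ≈ 1.0000000.
Is 1 < 1? NO.
Since the bound 1 is ≥ 1, the union bound is uninformative here; it does NOT by itself certify existence.

10·p = 1 ≈ 1.0000000; existence NOT certified by the union bound.


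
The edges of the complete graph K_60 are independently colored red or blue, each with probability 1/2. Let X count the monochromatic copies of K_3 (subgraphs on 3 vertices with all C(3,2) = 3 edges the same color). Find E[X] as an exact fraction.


Let X = Σ_S X_S over the C(60, 3) = 34220 subsets S of size 3, where X_S = 1 if the K_3 on S is monochromatic.
For a fixed S, the K_3 on S has C(3, 2) = 3 edges. P[all 3 edges red] = (1/2)^3, and likewise for blue, so P[monochromatic] = 2·(1/2)^3 = 2^{1 − 3} = 1/4.
By linearity of expectation: E[X] = C(60, 3) · 2^{1 − 3} = 34220 · 1/4 = 8555.
Numerically: E[X] ≈ 8555.0000.

E[X] = C(60,3)·2^(1−C(3,2)) = 8555 ≈ 8555.0000.


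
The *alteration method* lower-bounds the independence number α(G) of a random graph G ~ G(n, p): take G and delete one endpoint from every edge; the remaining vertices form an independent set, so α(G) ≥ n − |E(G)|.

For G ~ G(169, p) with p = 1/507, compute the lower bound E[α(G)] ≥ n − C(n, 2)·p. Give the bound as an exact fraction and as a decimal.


E[|E(G)|] = C(169, 2)·p = 14196 · (1/507) = 28.
E[α(G)] ≥ n − E[|E(G)|] = 169 − 28 = 141.
Numerically: ≈ 141.000000.
(This is only a lower bound; the true E[α(G)] may be larger.)

E[α(G)] ≥ 141 ≈ 141.000000.


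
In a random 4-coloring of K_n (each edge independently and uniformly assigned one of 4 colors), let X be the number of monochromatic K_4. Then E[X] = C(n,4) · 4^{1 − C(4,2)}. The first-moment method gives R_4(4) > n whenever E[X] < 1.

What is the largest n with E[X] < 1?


We need C(n, 4) · 4^{1 − 6} < 1, i.e. C(n, 4) < 4^{6 − 1} = 1024.
Check values of n near the boundary:
  n = 11: C(11, 4) = 330; 330 < 1024? YES
  n = 12: C(12, 4) = 495; 495 < 1024? YES
  n = 13: C(13, 4) = 715; 715 < 1024? YES
  n = 14: C(14, 4) = 1001; 1001 < 1024? YES
  n = 15: C(15, 4) = 1365; 1365 < 1024? NO
  n = 16: C(16, 4) = 1820; 1820 < 1024? NO
  n = 17: C(17, 4) = 2380; 2380 < 1024? NO
The largest n with C(n, 4) < 1024 is n = 14 (where E[X] = 1001/1024 ≈ 0.9775391). Hence R_4(4) > 14, i.e. R_4(4) ≥ 15.

Largest n = 14; hence R_4(4) > 14.


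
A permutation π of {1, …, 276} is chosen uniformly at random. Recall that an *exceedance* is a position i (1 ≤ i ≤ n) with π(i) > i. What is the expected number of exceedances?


Write X = Σ_{i=1}^{276} X_i, where X_i = 1_{π(i) > i}.
For each fixed i, π(i) is uniform over {1, …, 276} (marginal of a uniform permutation), so P[π(i) > i] = (n − i)/n. Summing: Σ_{i=1}^{276} (n − i)/n = (0 + 1 + … + 275)/276 = 276(276 − 1)/(2·276) = (276 − 1)/2.
Hence E[X] = Σ_{i=1}^{276} (276 − i)/276 = 275/2 ≈ 137.5000.

E[X] = 275/2 = 137.5000.


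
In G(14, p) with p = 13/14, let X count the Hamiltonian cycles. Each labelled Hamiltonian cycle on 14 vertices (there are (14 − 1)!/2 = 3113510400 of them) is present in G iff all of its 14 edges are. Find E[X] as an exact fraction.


K_14 has (14 − 1)!/2 = 3113510400 labelled Hamiltonian cycles.
For each such Hamiltonian cycle H, let X_H = 1 if all 14 edges of H are present in G. Then P[X_H = 1] = p^{14} = (13/14)^{14} = 3937376385699289/11112006825558016.
By linearity of expectation: E[X] = Σ_H E[X_H] = 3113510400 · p^{14} = 3113510400 · 3937376385699289/11112006825558016 = 3420497300666614836525/3100448333024.
Numerically: E[X] ≈ 1.1e+09.

E[X] = 3113510400 · (13/14)^{14} = 3420497300666614836525/3100448333024 ≈ 1.1e+09.


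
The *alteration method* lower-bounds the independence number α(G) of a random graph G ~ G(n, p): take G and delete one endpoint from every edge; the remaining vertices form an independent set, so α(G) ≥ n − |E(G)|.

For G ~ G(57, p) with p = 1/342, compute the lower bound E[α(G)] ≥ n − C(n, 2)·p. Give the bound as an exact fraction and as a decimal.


E[|E(G)|] = C(57, 2)·p = 1596 · (1/342) = 14/3.
E[α(G)] ≥ n − E[|E(G)|] = 57 − 14/3 = 157/3.
Numerically: ≈ 52.33333.
(This is only a lower bound; the true E[α(G)] may be larger.)

E[α(G)] ≥ 157/3 ≈ 52.33333.


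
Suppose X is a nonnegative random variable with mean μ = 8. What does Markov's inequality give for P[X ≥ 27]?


μ = E[X] = 8, a = 27.
Markov: P[X ≥ 27] ≤ μ/a = (8)/27 = 8/27.
Numerically: ≈ 0.29630.
(Since a = 27 > μ = 8.00000, the bound 8/27 is < 1 and informative.)

P[X ≥ 27] ≤ 8/27 ≈ 0.29630.


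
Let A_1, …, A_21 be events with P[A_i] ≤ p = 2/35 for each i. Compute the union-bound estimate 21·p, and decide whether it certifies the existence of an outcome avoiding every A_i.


Union bound: P[∪_{i=1}^{21} A_i] ≤ Σ_i P[A_i] ≤ 21·p = 21·(2/35) = 6/5.
Numerically: 6/5 ≈ 1.200000.
Is 6/5 < 1? NO.
Since the bound 6/5 is ≥ 1, the union bound is uninformative here; it does NOT by itself certify existence.

21·p = 6/5 ≈ 1.200000; existence NOT certified by the union bound.


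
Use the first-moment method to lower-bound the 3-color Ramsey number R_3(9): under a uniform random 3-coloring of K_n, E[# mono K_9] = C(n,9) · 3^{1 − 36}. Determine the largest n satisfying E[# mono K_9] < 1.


We need C(n, 9) · 3^{1 − 36} < 1, i.e. C(n, 9) < 3^{36 − 1} = 50031545098999707.
Check values of n near the boundary:
  n = 296: C(296, 9) = 42513789098994080; 42513789098994080 < 50031545098999707? YES
  n = 297: C(297, 9) = 43842345008337645; 43842345008337645 < 50031545098999707? YES
  n = 298: C(298, 9) = 45207677551849890; 45207677551849890 < 50031545098999707? YES
  n = 299: C(299, 9) = 46610674441390059; 46610674441390059 < 50031545098999707? YES
  n = 300: C(300, 9) = 48052241692154700; 48052241692154700 < 50031545098999707? YES
  n = 301: C(301, 9) = 49533303936090975; 49533303936090975 < 50031545098999707? YES
  n = 302: C(302, 9) = 51054804739588650; 51054804739588650 < 50031545098999707? NO
  n = 303: C(303, 9) = 52617706925494425; 52617706925494425 < 50031545098999707? NO
  n = 304: C(304, 9) = 54222992899492560; 54222992899492560 < 50031545098999707? NO
The largest n with C(n, 9) < 50031545098999707 is n = 301 (where E[X] = 16511101312030325/16677181699666569 ≈ 0.990). Hence R_3(9) > 301, i.e. R_3(9) ≥ 302.

Largest n = 301; hence R_3(9) > 301.


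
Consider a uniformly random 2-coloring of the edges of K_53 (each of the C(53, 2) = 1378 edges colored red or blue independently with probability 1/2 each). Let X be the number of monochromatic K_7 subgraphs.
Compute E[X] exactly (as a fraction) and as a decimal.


Let X = Σ_S X_S over the C(53, 7) = 154143080 subsets S of size 7, where X_S = 1 if the K_7 on S is monochromatic.
For a fixed S, the K_7 on S has C(7, 2) = 21 edges. P[all 21 edges red] = (1/2)^21, and likewise for blue, so P[monochromatic] = 2·(1/2)^21 = 2^{1 − 21} = 1/1048576.
Summing: E[X] = C(53, 7) · 2^{1 − 21} = 154143080 · 1/1048576 = 19267885/131072.
Numerically: E[X] ≈ 147.002296.

E[X] = C(53,7)·2^(1−C(7,2)) = 19267885/131072 ≈ 147.002296.


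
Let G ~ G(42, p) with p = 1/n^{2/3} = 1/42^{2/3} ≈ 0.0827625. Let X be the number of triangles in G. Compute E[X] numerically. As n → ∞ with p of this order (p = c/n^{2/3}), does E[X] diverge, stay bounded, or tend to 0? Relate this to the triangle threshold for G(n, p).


Number of potential triangles: C(42, 3) = 11480.
Each occurs with probability p³ ≈ (0.0827625)³ ≈ 5.66893424e-04.
By linearity: E[X] = C(42, 3)·p³ ≈ 11480 · 5.66893424e-04 ≈ 6.507937.
Since α = 2/3 < 1, p = c/n^{2/3} ≫ 1/n is above the triangle threshold p ~ 1/n. Asymptotically E[X] ~ (c³/6)·n^{3(1−α)} = (1³/6)·n^{1} → ∞; triangles are abundant w.h.p.

E[X] ≈ 6.507937; in regime p = Θ(1/n^{2/3}) E[X] diverges (above the triangle threshold p ~ 1/n).


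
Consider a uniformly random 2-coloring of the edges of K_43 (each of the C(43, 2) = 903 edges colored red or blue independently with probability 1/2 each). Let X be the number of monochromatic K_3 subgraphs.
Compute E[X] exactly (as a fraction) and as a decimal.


Let X = Σ_S X_S over the C(43, 3) = 12341 subsets S of size 3, where X_S = 1 if the K_3 on S is monochromatic.
For a fixed S, the K_3 on S has C(3, 2) = 3 edges. P[all 3 edges red] = (1/2)^3, and likewise for blue, so P[monochromatic] = 2·(1/2)^3 = 2^{1 − 3} = 1/4.
Summing: E[X] = C(43, 3) · 2^{1 − 3} = 12341 · 1/4 = 12341/4.
Numerically: E[X] ≈ 3085.25000.

E[X] = C(43,3)·2^(1−C(3,2)) = 12341/4 ≈ 3085.25000.


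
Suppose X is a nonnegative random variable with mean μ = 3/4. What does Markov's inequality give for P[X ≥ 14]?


μ = E[X] = 3/4, a = 14.
Markov: P[X ≥ 14] ≤ μ/a = (3/4)/14 = 3/56.
Numerically: ≈ 0.0536.
(Since a = 14 > μ = 0.7500, the bound 3/56 is < 1 and informative.)

P[X ≥ 14] ≤ 3/56 ≈ 0.0536.


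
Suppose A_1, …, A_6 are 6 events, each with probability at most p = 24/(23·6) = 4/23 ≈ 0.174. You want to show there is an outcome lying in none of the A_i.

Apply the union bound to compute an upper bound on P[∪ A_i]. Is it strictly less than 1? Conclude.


Union bound: P[∪_{i=1}^{6} A_i] ≤ Σ_i P[A_i] ≤ 6·p = 6·(4/23) = 24/23.
Numerically: 24/23 ≈ 1.043.
Is 24/23 < 1? NO.
Since the bound 24/23 is ≥ 1, the union bound is uninformative here; it does NOT by itself certify existence.

6·p = 24/23 ≈ 1.043; existence NOT certified by the union bound.


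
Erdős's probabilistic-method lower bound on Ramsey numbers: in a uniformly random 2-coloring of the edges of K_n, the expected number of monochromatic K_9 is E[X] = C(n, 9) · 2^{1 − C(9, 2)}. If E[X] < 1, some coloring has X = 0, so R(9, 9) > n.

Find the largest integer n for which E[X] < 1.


We need C(n, 9) · 2^{1 − 36} < 1, i.e. C(n, 9) < 2^{36 − 1} = 34359738368.
Check values of n near the boundary:
  n = 64: C(64, 9) = 27540584512; 27540584512 < 34359738368? YES
  n = 65: C(65, 9) = 31966749880; 31966749880 < 34359738368? YES
  n = 66: C(66, 9) = 37014131440; 37014131440 < 34359738368? NO
The largest n with C(n, 9) < 34359738368 is n = 65 (where E[X] = 3995843735/4294967296 ≈ 0.93035). Hence R(9, 9) > 65, i.e. R(9, 9) ≥ 66.

Largest n = 65; hence R(9, 9) > 65.


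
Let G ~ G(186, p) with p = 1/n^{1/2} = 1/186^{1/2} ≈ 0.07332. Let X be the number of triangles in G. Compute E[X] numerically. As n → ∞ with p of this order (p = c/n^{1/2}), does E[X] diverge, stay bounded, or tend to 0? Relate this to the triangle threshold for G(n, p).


Number of potential triangles: C(186, 3) = 1055240.
Each occurs with probability p³ ≈ (0.07332)³ ≈ 3.942127e-04.
By linearity: E[X] = C(186, 3)·p³ ≈ 1055240 · 3.942127e-04 ≈ 415.9890.
Since α = 1/2 < 1, p = c/n^{1/2} ≫ 1/n is above the triangle threshold p ~ 1/n. Asymptotically E[X] ~ (c³/6)·n^{3(1−α)} = (1³/6)·n^{1.5} → ∞; triangles are abundant w.h.p.

E[X] ≈ 415.9890; in regime p = Θ(1/n^{1/2}) E[X] diverges (above the triangle threshold p ~ 1/n).


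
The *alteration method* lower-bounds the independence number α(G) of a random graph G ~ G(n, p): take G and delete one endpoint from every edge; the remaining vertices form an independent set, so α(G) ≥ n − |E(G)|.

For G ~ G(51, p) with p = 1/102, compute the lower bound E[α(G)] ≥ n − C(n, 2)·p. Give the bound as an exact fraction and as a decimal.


E[|E(G)|] = C(51, 2)·p = 1275 · (1/102) = 25/2.
E[α(G)] ≥ n − E[|E(G)|] = 51 − 25/2 = 77/2.
Numerically: ≈ 38.50000.
(This is only a lower bound; the true E[α(G)] may be larger.)

E[α(G)] ≥ 77/2 ≈ 38.50000.


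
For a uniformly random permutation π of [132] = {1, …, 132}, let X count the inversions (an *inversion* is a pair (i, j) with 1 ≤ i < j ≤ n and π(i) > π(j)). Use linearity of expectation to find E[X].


Write X = Σ X_I over the C(132, 2) = 8646 pairs i < j, with X_I the indicator of one inversion.
There are 8646 indicators.
For each fixed pair i < j, the values π(i) and π(j) are two distinct elements of {1, …, 132} in uniformly random order; by symmetry P[π(i) > π(j)] = 1/2.
By linearity: E[X] = 8646 · (1/2) = C(132, 2) · (1/2) = 8646/2 = 4323 ≈ 4323.000.

E[X] = 4323 = 4323.000.


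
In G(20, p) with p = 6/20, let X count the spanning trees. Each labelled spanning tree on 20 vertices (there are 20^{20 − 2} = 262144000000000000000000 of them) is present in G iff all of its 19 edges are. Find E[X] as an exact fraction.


K_20 has 20^{20 − 2} = 262144000000000000000000 labelled spanning trees.
For each such spanning tree H, let X_H = 1 if all 19 edges of H are present in G. Then P[X_H = 1] = p^{19} = (3/10)^{19} = 1162261467/10000000000000000000.
By linearity of expectation: E[X] = Σ_H E[X_H] = 262144000000000000000000 · p^{19} = 262144000000000000000000 · 1162261467/10000000000000000000 = 152339935002624/5.
Numerically: E[X] ≈ 3.0468e+13.

E[X] = 262144000000000000000000 · (3/10)^{19} = 152339935002624/5 ≈ 3.0468e+13.


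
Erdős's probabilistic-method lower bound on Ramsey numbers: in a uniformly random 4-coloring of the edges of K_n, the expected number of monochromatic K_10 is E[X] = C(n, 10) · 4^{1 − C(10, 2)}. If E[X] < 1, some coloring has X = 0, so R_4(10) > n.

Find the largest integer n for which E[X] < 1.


We need C(n, 10) · 4^{1 − 45} < 1, i.e. C(n, 10) < 4^{45 − 1} = 309485009821345068724781056.
Check values of n near the boundary:
  n = 2018: C(2018, 10) = 301820606687612220663963508; 301820606687612220663963508 < 309485009821345068724781056? YES
  n = 2019: C(2019, 10) = 303322949179835278009229628; 303322949179835278009229628 < 309485009821345068724781056? YES
  n = 2020: C(2020, 10) = 304832018578739931133653656; 304832018578739931133653656 < 309485009821345068724781056? YES
  n = 2021: C(2021, 10) = 306347841644770462864800616; 306347841644770462864800616 < 309485009821345068724781056? YES
  n = 2022: C(2022, 10) = 307870445231474093395937796; 307870445231474093395937796 < 309485009821345068724781056? YES
  n = 2023: C(2023, 10) = 309399856285778485315440716; 309399856285778485315440716 < 309485009821345068724781056? YES
  n = 2024: C(2024, 10) = 310936101848269937576192656; 310936101848269937576192656 < 309485009821345068724781056? NO
  n = 2025: C(2025, 10) = 312479209053472269772600560; 312479209053472269772600560 < 309485009821345068724781056? NO
  n = 2026: C(2026, 10) = 314029205130126398094885285; 314029205130126398094885285 < 309485009821345068724781056? NO
The largest n with C(n, 10) < 309485009821345068724781056 is n = 2023 (where E[X] = 77349964071444621328860179/77371252455336267181195264 ≈ 0.9997249). Hence R_4(10) > 2023, i.e. R_4(10) ≥ 2024.

Largest n = 2023; hence R_4(10) > 2023.


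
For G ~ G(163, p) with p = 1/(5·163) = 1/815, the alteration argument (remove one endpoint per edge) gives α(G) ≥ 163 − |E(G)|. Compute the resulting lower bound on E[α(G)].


E[|E(G)|] = C(163, 2)·p = 13203 · (1/815) = 81/5.
E[α(G)] ≥ n − E[|E(G)|] = 163 − 81/5 = 734/5.
Numerically: ≈ 146.800.
(This is only a lower bound; the true E[α(G)] may be larger.)

E[α(G)] ≥ 734/5 ≈ 146.800.


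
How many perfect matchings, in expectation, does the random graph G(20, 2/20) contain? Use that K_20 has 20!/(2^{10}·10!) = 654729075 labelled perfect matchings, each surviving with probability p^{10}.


K_20 has 20!/(2^{10}·10!) = 654729075 labelled perfect matchings.
For each such perfect matching H, let X_H = 1 if all 10 edges of H are present in G. Then P[X_H = 1] = p^{10} = (1/10)^{10} = 1/10000000000.
By linearity of expectation: E[X] = Σ_H E[X_H] = 654729075 · p^{10} = 654729075 · 1/10000000000 = 26189163/400000000.
Numerically: E[X] ≈ 0.06547.

E[X] = 654729075 · (1/10)^{10} = 26189163/400000000 ≈ 0.06547.


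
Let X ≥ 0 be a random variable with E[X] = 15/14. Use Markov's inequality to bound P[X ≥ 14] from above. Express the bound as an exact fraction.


μ = E[X] = 15/14, a = 14.
Markov: P[X ≥ 14] ≤ μ/a = (15/14)/14 = 15/196.
Numerically: ≈ 0.076531.
(Since a = 14 > μ = 1.071429, the bound 15/196 is < 1 and informative.)

P[X ≥ 14] ≤ 15/196 ≈ 0.076531.


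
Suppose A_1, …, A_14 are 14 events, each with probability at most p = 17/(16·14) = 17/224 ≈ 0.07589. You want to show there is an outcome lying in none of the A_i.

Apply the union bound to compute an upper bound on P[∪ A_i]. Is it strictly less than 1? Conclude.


Union bound: P[∪_{i=1}^{14} A_i] ≤ Σ_i P[A_i] ≤ 14·p = 14·(17/224) = 17/16.
Numerically: 17/16 ≈ 1.06250.
Is 17/16 < 1? NO.
Since the bound 17/16 is ≥ 1, the union bound is uninformative here; it does NOT by itself certify existence.

14·p = 17/16 ≈ 1.06250; existence NOT certified by the union bound.


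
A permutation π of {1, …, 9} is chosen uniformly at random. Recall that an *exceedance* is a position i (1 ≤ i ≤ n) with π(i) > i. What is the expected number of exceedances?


Write X = Σ_{i=1}^{9} X_i, where X_i = 1_{π(i) > i}.
For each fixed i, π(i) is uniform over {1, …, 9} (marginal of a uniform permutation), so P[π(i) > i] = (n − i)/n. Summing: Σ_{i=1}^{9} (n − i)/n = (0 + 1 + … + 8)/9 = 9(9 − 1)/(2·9) = (9 − 1)/2.
Hence E[X] = Σ_{i=1}^{9} (9 − i)/9 = 4 ≈ 4.000.

E[X] = 4 = 4.000.


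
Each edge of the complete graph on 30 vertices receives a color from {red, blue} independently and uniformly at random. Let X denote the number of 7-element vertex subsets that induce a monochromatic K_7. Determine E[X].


Let X = Σ_S X_S over the C(30, 7) = 2035800 subsets S of size 7, where X_S = 1 if the K_7 on S is monochromatic.
For a fixed S, the K_7 on S has C(7, 2) = 21 edges. P[all 21 edges red] = (1/2)^21, and likewise for blue, so P[monochromatic] = 2·(1/2)^21 = 2^{1 − 21} = 1/1048576.
Summing: E[X] = C(30, 7) · 2^{1 − 21} = 2035800 · 1/1048576 = 254475/131072.
Numerically: E[X] ≈ 1.94149.

E[X] = C(30,7)·2^(1−C(7,2)) = 254475/131072 ≈ 1.94149.


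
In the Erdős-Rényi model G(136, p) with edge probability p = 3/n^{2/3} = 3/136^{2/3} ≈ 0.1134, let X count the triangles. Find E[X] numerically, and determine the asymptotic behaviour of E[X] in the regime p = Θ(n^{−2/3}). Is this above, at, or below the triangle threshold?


Number of potential triangles: C(136, 3) = 410040.
Each occurs with probability p³ ≈ (0.1134)³ ≈ 1.459775e-03.
By linearity: E[X] = C(136, 3)·p³ ≈ 410040 · 1.459775e-03 ≈ 598.5662.
Since α = 2/3 < 1, p = c/n^{2/3} ≫ 1/n is above the triangle threshold p ~ 1/n. Asymptotically E[X] ~ (c³/6)·n^{3(1−α)} = (3³/6)·n^{1} → ∞; triangles are abundant w.h.p.

E[X] ≈ 598.5662; in regime p = Θ(1/n^{2/3}) E[X] diverges (above the triangle threshold p ~ 1/n).


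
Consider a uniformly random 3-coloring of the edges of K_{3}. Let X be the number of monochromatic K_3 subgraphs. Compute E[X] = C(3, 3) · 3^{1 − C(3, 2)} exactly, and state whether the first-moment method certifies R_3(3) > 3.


E[X] = C(3, 3) · 3^{1 − 3} = 1 · 3^{−2} = 1/9.
As a reduced fraction: E[X] = 1/9 ≈ 0.11111.
Is E[X] < 1? YES.
Since E[X] < 1, there exists a 3-coloring of K_{3} with no monochromatic K_3; hence R_3(3) > 3.

E[X] = 1/9 ≈ 0.11111; E[X] < 1, so R_3(3) > 3.


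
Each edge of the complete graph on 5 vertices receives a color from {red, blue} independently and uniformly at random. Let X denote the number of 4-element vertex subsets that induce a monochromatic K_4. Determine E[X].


Let X = Σ_S X_S over the C(5, 4) = 5 subsets S of size 4, where X_S = 1 if the K_4 on S is monochromatic.
For a fixed S, the K_4 on S has C(4, 2) = 6 edges. P[all 6 edges red] = (1/2)^6, and likewise for blue, so P[monochromatic] = 2·(1/2)^6 = 2^{1 − 6} = 1/32.
By linearity: E[X] = C(5, 4) · 2^{1 − 6} = 5 · 1/32 = 5/32.
Numerically: E[X] ≈ 0.156.

E[X] = C(5,4)·2^(1−C(4,2)) = 5/32 ≈ 0.156.


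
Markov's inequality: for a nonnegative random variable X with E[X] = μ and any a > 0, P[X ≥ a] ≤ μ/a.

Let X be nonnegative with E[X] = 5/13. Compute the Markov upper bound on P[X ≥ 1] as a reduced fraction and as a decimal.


μ = E[X] = 5/13, a = 1.
Markov: P[X ≥ 1] ≤ μ/a = (5/13)/1 = 5/13.
Numerically: ≈ 0.3846.
(Since a = 1 > μ = 0.3846, the bound 5/13 is < 1 and informative.)

P[X ≥ 1] ≤ 5/13 ≈ 0.3846.
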